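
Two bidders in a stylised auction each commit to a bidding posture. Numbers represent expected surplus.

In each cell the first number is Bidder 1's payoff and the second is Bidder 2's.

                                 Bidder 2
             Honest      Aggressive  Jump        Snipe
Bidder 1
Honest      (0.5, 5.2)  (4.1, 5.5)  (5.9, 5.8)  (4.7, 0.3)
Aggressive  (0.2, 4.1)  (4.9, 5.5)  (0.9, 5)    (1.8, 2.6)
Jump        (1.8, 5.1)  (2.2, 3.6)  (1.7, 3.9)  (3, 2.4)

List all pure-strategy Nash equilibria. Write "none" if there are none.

The pure Nash equilibria are (Honest, Jump), (Aggressive, Aggressive), (Jump, Honest).

(Honest, Honest): Bidder 1 can switch to Jump (0.5 → 1.8). Not NE.
(Honest, Aggressive): Bidder 1 can switch to Aggressive (4.1 → 4.9). Not NE.
(Honest, Jump): Bidder 1 gets 5.9, best alternative 1.7; Bidder 2 gets 5.8, best alternative 5.5. No profitable deviation — NE.
(Honest, Snipe): Bidder 2 can switch to Honest (0.3 → 5.2). Not NE.
(Aggressive, Honest): Bidder 1 can switch to Honest (0.2 → 0.5). Not NE.
(Aggressive, Aggressive): Bidder 1 gets 4.9, best alternative 4.1; Bidder 2 gets 5.5, best alternative 5. No profitable deviation — NE.
(Aggressive, Jump): Bidder 1 can switch to Honest (0.9 → 5.9). Not NE.
(Aggressive, Snipe): Bidder 1 can switch to Honest (1.8 → 4.7). Not NE.
(Jump, Honest): Bidder 1 gets 1.8, best alternative 0.5; Bidder 2 gets 5.1, best alternative 3.9. No profitable deviation — NE.
(The remaining 3 profiles each have a profitable deviation by the same check.)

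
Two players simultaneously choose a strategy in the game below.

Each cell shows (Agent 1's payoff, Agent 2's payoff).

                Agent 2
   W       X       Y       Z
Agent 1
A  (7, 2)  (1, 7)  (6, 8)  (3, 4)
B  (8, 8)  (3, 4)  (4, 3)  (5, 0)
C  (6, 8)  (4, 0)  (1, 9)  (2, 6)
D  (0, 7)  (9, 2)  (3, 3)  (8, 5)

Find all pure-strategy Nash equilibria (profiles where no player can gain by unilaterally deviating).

Agent 1 against W: payoffs 7, 8, 6, 0 → best response B.
Agent 1 against X: payoffs 1, 3, 4, 9 → best response D.
Agent 1 against Y: payoffs 6, 4, 1, 3 → best response A.
Agent 1 against Z: payoffs 3, 5, 2, 8 → best response D.
Agent 2 against A: payoffs 2, 7, 8, 4 → best response Y.
Agent 2 against B: payoffs 8, 4, 3, 0 → best response W.
Agent 2 against C: payoffs 8, 0, 9, 6 → best response Y.
Agent 2 against D: payoffs 7, 2, 3, 5 → best response W.
Mutual best responses: (A, Y); (B, W).

The pure Nash equilibria are (A, Y); (B, W).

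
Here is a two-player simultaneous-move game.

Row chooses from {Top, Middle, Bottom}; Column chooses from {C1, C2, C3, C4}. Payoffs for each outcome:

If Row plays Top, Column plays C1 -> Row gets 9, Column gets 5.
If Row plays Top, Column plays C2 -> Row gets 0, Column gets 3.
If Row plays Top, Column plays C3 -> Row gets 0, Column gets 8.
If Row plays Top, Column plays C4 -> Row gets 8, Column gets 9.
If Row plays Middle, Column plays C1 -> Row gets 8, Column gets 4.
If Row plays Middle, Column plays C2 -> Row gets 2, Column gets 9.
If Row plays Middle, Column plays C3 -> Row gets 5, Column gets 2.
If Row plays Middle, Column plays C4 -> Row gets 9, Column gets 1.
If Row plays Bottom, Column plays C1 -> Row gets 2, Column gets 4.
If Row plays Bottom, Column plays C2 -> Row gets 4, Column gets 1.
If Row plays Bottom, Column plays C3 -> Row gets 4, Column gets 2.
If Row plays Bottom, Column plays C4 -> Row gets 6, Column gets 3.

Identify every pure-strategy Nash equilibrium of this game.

No pure-strategy Nash equilibrium.

(Top, C1): Column can switch to C3 (5 → 8). Not NE.
(Top, C2): Row can switch to Middle (0 → 2). Not NE.
(Top, C3): Row can switch to Middle (0 → 5). Not NE.
(Top, C4): Row can switch to Middle (8 → 9). Not NE.
(Middle, C1): Row can switch to Top (8 → 9). Not NE.
(Middle, C2): Row can switch to Bottom (2 → 4). Not NE.
(Middle, C3): Column can switch to C1 (2 → 4). Not NE.
(Middle, C4): Column can switch to C1 (1 → 4). Not NE.
(Bottom, C1): Row can switch to Top (2 → 9). Not NE.
(Bottom, C2): Column can switch to C1 (1 → 4). Not NE.
(Bottom, C3): Row can switch to Middle (4 → 5). Not NE.
(Bottom, C4): Row can switch to Top (6 → 8). Not NE.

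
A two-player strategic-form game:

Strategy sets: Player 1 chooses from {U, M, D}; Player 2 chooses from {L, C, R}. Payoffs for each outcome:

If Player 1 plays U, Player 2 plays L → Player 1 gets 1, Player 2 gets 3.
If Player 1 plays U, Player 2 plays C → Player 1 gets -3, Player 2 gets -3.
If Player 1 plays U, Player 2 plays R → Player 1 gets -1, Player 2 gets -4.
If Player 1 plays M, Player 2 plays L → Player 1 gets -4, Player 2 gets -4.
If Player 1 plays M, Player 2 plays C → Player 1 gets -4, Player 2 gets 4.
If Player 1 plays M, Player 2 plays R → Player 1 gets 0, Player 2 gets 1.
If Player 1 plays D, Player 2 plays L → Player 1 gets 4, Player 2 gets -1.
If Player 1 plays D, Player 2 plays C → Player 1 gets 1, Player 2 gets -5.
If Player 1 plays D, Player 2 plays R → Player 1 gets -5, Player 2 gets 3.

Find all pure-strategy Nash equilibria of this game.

none

(U, L): Player 1 can switch to D (1 → 4). Not NE.
(U, C): Player 1 can switch to D (-3 → 1). Not NE.
(U, R): Player 1 can switch to M (-1 → 0). Not NE.
(M, L): Player 1 can switch to U (-4 → 1). Not NE.
(M, C): Player 1 can switch to U (-4 → -3). Not NE.
(M, R): Player 2 can switch to C (1 → 4). Not NE.
(D, L): Player 2 can switch to R (-1 → 3). Not NE.
(D, C): Player 2 can switch to L (-5 → -1). Not NE.
(D, R): Player 1 can switch to U (-5 → -1). Not NE.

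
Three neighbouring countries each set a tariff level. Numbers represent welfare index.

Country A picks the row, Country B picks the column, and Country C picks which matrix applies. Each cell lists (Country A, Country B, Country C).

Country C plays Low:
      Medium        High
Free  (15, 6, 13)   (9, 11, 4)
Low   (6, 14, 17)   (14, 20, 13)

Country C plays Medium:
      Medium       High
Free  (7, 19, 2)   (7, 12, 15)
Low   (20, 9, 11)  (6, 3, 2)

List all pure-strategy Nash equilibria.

(Free, Medium, Low): Country B can switch to High (6 → 11). Not NE.
(Free, Medium, Medium): Country A can switch to Low (7 → 20). Not NE.
(Free, High, Low): Country A can switch to Low (9 → 14). Not NE.
(Free, High, Medium): Country B can switch to Medium (12 → 19). Not NE.
(Low, Medium, Low): Country A can switch to Free (6 → 15). Not NE.
(Low, Medium, Medium): Country C can switch to Low (11 → 17). Not NE.
(Low, High, Low): Country A gets 14, best alternative 9; Country B gets 20, best alternative 14; Country C gets 13, best alternative 2. No profitable deviation — NE.
(Low, High, Medium): Country A can switch to Free (6 → 7). Not NE.

The unique pure-strategy Nash equilibrium is (Low, High, Low).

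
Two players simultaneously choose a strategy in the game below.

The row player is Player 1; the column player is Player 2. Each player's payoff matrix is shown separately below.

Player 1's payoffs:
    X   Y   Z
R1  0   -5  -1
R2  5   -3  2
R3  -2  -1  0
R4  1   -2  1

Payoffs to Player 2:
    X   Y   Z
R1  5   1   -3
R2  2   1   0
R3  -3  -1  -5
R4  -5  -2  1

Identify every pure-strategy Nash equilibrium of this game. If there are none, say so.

(R1, X): Player 1 can switch to R2 (0 → 5). Not NE.
(R1, Y): Player 1 can switch to R2 (-5 → -3). Not NE.
(R1, Z): Player 1 can switch to R2 (-1 → 2). Not NE.
(R2, X): Player 1 gets 5, best alternative 1; Player 2 gets 2, best alternative 1. No profitable deviation — NE.
(R2, Y): Player 1 can switch to R3 (-3 → -1). Not NE.
(R2, Z): Player 2 can switch to X (0 → 2). Not NE.
(R3, X): Player 1 can switch to R1 (-2 → 0). Not NE.
(R3, Y): Player 1 gets -1, best alternative -2; Player 2 gets -1, best alternative -3. No profitable deviation — NE.
(R3, Z): Player 1 can switch to R2 (0 → 2). Not NE.
(R4, X): Player 1 can switch to R2 (1 → 5). Not NE.
(The remaining 2 profiles each have a profitable deviation by the same check.)

Pure-strategy Nash equilibria: (R2, X); (R3, Y)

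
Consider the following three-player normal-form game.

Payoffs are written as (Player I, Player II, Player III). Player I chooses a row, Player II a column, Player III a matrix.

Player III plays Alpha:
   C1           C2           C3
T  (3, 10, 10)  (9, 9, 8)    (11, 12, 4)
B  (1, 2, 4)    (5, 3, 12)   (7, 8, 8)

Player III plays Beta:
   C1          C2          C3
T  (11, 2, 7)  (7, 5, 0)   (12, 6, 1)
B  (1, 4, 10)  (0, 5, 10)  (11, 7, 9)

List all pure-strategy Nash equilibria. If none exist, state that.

Pure NE: (T, C3, Alpha)

(T, C1, Alpha): Player II can switch to C3 (10 → 12). Not NE.
(T, C1, Beta): Player II can switch to C2 (2 → 5). Not NE.
(T, C2, Alpha): Player II can switch to C1 (9 → 10). Not NE.
(T, C2, Beta): Player II can switch to C3 (5 → 6). Not NE.
(T, C3, Alpha): Player I gets 11, best alternative 7; Player II gets 12, best alternative 10; Player III gets 4, best alternative 1. No profitable deviation — NE.
(T, C3, Beta): Player III can switch to Alpha (1 → 4). Not NE.
(B, C1, Alpha): Player I can switch to T (1 → 3). Not NE.
(B, C1, Beta): Player I can switch to T (1 → 11). Not NE.
(B, C2, Alpha): Player I can switch to T (5 → 9). Not NE.
(B, C2, Beta): Player I can switch to T (0 → 7). Not NE.
(B, C3, Alpha): Player I can switch to T (7 → 11). Not NE.
(B, C3, Beta): Player I can switch to T (11 → 12). Not NE.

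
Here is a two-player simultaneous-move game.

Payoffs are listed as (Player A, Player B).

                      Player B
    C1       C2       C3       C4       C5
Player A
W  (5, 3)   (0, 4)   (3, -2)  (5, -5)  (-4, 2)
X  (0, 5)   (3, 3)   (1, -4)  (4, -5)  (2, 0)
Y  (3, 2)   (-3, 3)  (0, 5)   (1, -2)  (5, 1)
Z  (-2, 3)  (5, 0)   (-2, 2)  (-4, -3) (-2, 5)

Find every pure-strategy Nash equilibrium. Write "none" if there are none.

Mark each player's best response to every combination of opponents' strategies; a profile where every player is best-responding is a pure Nash equilibrium.
Player A against C1: payoffs 5, 0, 3, -2 → best response W.
Player A against C2: payoffs 0, 3, -3, 5 → best response Z.
Player A against C3: payoffs 3, 1, 0, -2 → best response W.
Player A against C4: payoffs 5, 4, 1, -4 → best response W.
Player A against C5: payoffs -4, 2, 5, -2 → best response Y.
Player B against W: payoffs 3, 4, -2, -5, 2 → best response C2.
Player B against X: payoffs 5, 3, -4, -5, 0 → best response C1.
Player B against Y: payoffs 2, 3, 5, -2, 1 → best response C3.
Player B against Z: payoffs 3, 0, 2, -3, 5 → best response C5.
No profile is a mutual best response for all players.

none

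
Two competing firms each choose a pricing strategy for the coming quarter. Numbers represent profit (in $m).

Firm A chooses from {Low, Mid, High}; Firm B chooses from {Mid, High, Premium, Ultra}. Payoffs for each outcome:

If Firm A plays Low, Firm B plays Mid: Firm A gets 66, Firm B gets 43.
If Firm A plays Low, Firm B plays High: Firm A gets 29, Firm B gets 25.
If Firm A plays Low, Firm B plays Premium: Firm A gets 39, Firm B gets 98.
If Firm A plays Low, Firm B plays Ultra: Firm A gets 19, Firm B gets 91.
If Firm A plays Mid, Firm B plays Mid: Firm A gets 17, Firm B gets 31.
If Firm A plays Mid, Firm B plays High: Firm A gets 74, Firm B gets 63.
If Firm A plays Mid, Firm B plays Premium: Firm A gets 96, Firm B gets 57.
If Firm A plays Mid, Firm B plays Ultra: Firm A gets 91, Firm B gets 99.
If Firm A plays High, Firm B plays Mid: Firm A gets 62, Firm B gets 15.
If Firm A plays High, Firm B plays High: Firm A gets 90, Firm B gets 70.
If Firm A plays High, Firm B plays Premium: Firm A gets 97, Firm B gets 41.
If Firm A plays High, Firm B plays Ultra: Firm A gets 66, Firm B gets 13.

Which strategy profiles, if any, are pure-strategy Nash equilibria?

Pure-strategy Nash equilibria: (Mid, Ultra) and (High, High)

For each player, find the best response to each opponent profile; mutual best responses are the pure NE.
Firm A against Mid: payoffs 66, 17, 62 → best response Low.
Firm A against High: payoffs 29, 74, 90 → best response High.
Firm A against Premium: payoffs 39, 96, 97 → best response High.
Firm A against Ultra: payoffs 19, 91, 66 → best response Mid.
Firm B against Low: payoffs 43, 25, 98, 91 → best response Premium.
Firm B against Mid: payoffs 31, 63, 57, 99 → best response Ultra.
Firm B against High: payoffs 15, 70, 41, 13 → best response High.
Mutual best responses: (Mid, Ultra); (High, High).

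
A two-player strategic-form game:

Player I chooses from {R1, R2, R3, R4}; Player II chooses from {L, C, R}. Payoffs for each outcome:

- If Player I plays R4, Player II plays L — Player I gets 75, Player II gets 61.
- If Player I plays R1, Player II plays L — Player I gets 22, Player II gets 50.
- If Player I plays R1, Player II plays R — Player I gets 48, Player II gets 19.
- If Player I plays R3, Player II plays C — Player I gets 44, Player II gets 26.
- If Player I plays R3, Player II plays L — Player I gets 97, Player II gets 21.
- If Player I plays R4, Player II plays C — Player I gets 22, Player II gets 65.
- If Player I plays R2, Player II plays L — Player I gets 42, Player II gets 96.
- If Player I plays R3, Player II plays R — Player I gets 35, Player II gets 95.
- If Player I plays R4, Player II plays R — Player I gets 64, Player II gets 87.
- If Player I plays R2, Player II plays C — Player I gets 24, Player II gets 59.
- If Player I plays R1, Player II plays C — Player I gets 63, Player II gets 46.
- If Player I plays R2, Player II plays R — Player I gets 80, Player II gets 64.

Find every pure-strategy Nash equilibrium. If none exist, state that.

(R1, L): Player I can switch to R2 (22 → 42). Not NE.
(R1, C): Player II can switch to L (46 → 50). Not NE.
(R1, R): Player I can switch to R2 (48 → 80). Not NE.
(R2, L): Player I can switch to R3 (42 → 97). Not NE.
(R2, C): Player I can switch to R1 (24 → 63). Not NE.
(R2, R): Player II can switch to L (64 → 96). Not NE.
(R3, L): Player II can switch to C (21 → 26). Not NE.
(R3, C): Player I can switch to R1 (44 → 63). Not NE.
(R3, R): Player I can switch to R1 (35 → 48). Not NE.
(R4, L): Player I can switch to R3 (75 → 97). Not NE.
(R4, C): Player I can switch to R1 (22 → 63). Not NE.
(R4, R): Player I can switch to R2 (64 → 80). Not NE.

There is no pure-strategy Nash equilibrium.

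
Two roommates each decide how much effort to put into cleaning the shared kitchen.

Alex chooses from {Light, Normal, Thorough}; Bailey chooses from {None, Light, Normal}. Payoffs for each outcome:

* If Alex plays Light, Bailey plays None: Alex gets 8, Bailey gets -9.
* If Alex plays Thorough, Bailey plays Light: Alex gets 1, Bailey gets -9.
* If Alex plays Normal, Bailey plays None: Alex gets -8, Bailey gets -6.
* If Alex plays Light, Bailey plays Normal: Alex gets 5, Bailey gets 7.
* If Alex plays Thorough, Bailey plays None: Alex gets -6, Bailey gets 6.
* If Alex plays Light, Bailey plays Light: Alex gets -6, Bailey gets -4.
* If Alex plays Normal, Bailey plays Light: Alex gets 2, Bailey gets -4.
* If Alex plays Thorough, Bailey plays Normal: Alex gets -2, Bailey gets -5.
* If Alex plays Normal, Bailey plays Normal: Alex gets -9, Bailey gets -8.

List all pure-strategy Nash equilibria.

Pure-strategy Nash equilibria: (Light, Normal) and (Normal, Light)

Check each profile: it is a Nash equilibrium iff no player can strictly gain by switching unilaterally.
(Light, None): Bailey can switch to Light (-9 → -4). Not NE.
(Light, Light): Alex can switch to Normal (-6 → 2). Not NE.
(Light, Normal): Alex gets 5, best alternative -2; Bailey gets 7, best alternative -4. No profitable deviation — NE.
(Normal, None): Alex can switch to Light (-8 → 8). Not NE.
(Normal, Light): Alex gets 2, best alternative 1; Bailey gets -4, best alternative -6. No profitable deviation — NE.
(Normal, Normal): Alex can switch to Light (-9 → 5). Not NE.
(Thorough, None): Alex can switch to Light (-6 → 8). Not NE.
(Thorough, Light): Alex can switch to Normal (1 → 2). Not NE.
(The remaining 1 profile has a profitable deviation by the same check.)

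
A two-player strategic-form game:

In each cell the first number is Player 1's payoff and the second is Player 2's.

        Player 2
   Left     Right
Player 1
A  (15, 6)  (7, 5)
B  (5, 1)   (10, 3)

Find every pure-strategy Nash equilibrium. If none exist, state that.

The pure Nash equilibria are (A, Left); (B, Right).

Mark each player's best response to every combination of opponents' strategies; a profile where every player is best-responding is a pure Nash equilibrium.
Player 1 against Left: payoffs 15, 5 → best response A.
Player 1 against Right: payoffs 7, 10 → best response B.
Player 2 against A: payoffs 6, 5 → best response Left.
Player 2 against B: payoffs 1, 3 → best response Right.
Mutual best responses: (A, Left); (B, Right).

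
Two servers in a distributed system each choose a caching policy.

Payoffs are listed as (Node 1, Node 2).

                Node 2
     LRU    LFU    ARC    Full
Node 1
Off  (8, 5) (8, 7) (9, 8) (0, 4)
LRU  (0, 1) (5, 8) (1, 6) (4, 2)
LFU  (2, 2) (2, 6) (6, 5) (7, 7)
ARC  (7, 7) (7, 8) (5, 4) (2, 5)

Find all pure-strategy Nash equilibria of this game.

Node 1 against LRU: payoffs 8, 0, 2, 7 → best response Off.
Node 1 against LFU: payoffs 8, 5, 2, 7 → best response Off.
Node 1 against ARC: payoffs 9, 1, 6, 5 → best response Off.
Node 1 against Full: payoffs 0, 4, 7, 2 → best response LFU.
Node 2 against Off: payoffs 5, 7, 8, 4 → best response ARC.
Node 2 against LRU: payoffs 1, 8, 6, 2 → best response LFU.
Node 2 against LFU: payoffs 2, 6, 5, 7 → best response Full.
Node 2 against ARC: payoffs 7, 8, 4, 5 → best response LFU.
Mutual best responses: (Off, ARC); (LFU, Full).

Pure-strategy Nash equilibria: (Off, ARC); (LFU, Full)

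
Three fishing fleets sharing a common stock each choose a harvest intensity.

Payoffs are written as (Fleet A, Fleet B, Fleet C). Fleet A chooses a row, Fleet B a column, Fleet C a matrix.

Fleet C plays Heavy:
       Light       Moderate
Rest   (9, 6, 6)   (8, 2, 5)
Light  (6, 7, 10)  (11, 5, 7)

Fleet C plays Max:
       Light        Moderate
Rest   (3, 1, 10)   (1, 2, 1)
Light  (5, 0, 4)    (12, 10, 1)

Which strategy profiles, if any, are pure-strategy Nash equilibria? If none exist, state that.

Fleet A against (Light, Heavy): payoffs 9, 6 → best response Rest.
Fleet A against (Light, Max): payoffs 3, 5 → best response Light.
Fleet A against (Moderate, Heavy): payoffs 8, 11 → best response Light.
Fleet A against (Moderate, Max): payoffs 1, 12 → best response Light.
Fleet B against (Rest, Heavy): payoffs 6, 2 → best response Light.
Fleet B against (Rest, Max): payoffs 1, 2 → best response Moderate.
Fleet B against (Light, Heavy): payoffs 7, 5 → best response Light.
Fleet B against (Light, Max): payoffs 0, 10 → best response Moderate.
Fleet C against (Rest, Light): payoffs 6, 10 → best response Max.
Fleet C against (Rest, Moderate): payoffs 5, 1 → best response Heavy.
Fleet C against (Light, Light): payoffs 10, 4 → best response Heavy.
Fleet C against (Light, Moderate): payoffs 7, 1 → best response Heavy.
No profile is a mutual best response for all players.

No pure-strategy Nash equilibrium.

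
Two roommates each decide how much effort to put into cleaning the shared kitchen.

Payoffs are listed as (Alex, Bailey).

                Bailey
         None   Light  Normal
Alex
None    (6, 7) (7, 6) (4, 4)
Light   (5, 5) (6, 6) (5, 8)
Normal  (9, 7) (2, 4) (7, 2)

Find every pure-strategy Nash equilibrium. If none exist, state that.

Pure NE: (Normal, None)

(None, None): Alex can switch to Normal (6 → 9). Not NE.
(None, Light): Bailey can switch to None (6 → 7). Not NE.
(None, Normal): Alex can switch to Light (4 → 5). Not NE.
(Light, None): Alex can switch to None (5 → 6). Not NE.
(Light, Light): Alex can switch to None (6 → 7). Not NE.
(Light, Normal): Alex can switch to Normal (5 → 7). Not NE.
(Normal, None): Alex gets 9, best alternative 6; Bailey gets 7, best alternative 4. No profitable deviation — NE.
(Normal, Light): Alex can switch to None (2 → 7). Not NE.
(Normal, Normal): Bailey can switch to None (2 → 7). Not NE.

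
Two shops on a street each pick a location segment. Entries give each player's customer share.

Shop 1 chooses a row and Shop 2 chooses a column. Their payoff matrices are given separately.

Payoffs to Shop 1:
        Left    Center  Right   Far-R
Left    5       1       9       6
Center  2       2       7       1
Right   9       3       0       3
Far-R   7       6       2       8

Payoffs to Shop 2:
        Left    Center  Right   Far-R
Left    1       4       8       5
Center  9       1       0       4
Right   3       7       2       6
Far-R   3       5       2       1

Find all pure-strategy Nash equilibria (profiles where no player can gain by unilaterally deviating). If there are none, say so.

(Left, Right), (Far-R, Center)

(Left, Left): Shop 1 can switch to Right (5 → 9). Not NE.
(Left, Center): Shop 1 can switch to Center (1 → 2). Not NE.
(Left, Right): Shop 1 gets 9, best alternative 7; Shop 2 gets 8, best alternative 5. No profitable deviation — NE.
(Left, Far-R): Shop 1 can switch to Far-R (6 → 8). Not NE.
(Center, Left): Shop 1 can switch to Left (2 → 5). Not NE.
(Center, Center): Shop 1 can switch to Right (2 → 3). Not NE.
(Center, Right): Shop 1 can switch to Left (7 → 9). Not NE.
(Far-R, Center): Shop 1 gets 6, best alternative 3; Shop 2 gets 5, best alternative 3. No profitable deviation — NE.
(The remaining 8 profiles each have a profitable deviation by the same check.)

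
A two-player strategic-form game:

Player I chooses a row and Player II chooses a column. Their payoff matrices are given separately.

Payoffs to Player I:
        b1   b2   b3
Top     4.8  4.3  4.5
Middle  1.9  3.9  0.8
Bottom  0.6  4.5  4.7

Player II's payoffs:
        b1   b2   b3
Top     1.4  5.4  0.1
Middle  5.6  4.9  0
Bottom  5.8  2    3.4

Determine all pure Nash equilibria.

This game has no pure Nash equilibrium.

(Top, b1): Player II can switch to b2 (1.4 → 5.4). Not NE.
(Top, b2): Player I can switch to Bottom (4.3 → 4.5). Not NE.
(Top, b3): Player I can switch to Bottom (4.5 → 4.7). Not NE.
(Middle, b1): Player I can switch to Top (1.9 → 4.8). Not NE.
(Middle, b2): Player I can switch to Top (3.9 → 4.3). Not NE.
(Middle, b3): Player I can switch to Top (0.8 → 4.5). Not NE.
(Bottom, b1): Player I can switch to Top (0.6 → 4.8). Not NE.
(Bottom, b2): Player II can switch to b1 (2 → 5.8). Not NE.
(The remaining 1 profile has a profitable deviation by the same check.)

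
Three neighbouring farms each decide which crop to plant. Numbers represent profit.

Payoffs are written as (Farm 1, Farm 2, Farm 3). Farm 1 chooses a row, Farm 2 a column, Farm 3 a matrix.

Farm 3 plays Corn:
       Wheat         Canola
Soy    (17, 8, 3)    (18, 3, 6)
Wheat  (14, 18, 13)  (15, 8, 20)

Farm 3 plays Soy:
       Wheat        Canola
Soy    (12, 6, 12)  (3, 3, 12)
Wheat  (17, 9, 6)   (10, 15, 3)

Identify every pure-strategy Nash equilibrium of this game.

There is no pure-strategy Nash equilibrium.

Check each profile: it is a Nash equilibrium iff no player can strictly gain by switching unilaterally.
(Soy, Wheat, Corn): Farm 3 can switch to Soy (3 → 12). Not NE.
(Soy, Wheat, Soy): Farm 1 can switch to Wheat (12 → 17). Not NE.
(Soy, Canola, Corn): Farm 2 can switch to Wheat (3 → 8). Not NE.
(Soy, Canola, Soy): Farm 1 can switch to Wheat (3 → 10). Not NE.
(Wheat, Wheat, Corn): Farm 1 can switch to Soy (14 → 17). Not NE.
(Wheat, Wheat, Soy): Farm 2 can switch to Canola (9 → 15). Not NE.
(Wheat, Canola, Corn): Farm 1 can switch to Soy (15 → 18). Not NE.
(Wheat, Canola, Soy): Farm 3 can switch to Corn (3 → 20). Not NE.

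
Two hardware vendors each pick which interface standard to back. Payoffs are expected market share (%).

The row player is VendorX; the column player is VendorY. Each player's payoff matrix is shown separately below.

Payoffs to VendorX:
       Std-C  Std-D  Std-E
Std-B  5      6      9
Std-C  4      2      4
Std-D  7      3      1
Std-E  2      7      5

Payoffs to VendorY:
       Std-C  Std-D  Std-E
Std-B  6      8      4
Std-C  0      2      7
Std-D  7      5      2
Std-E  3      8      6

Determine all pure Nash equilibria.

VendorX against Std-C: payoffs 5, 4, 7, 2 → best response Std-D.
VendorX against Std-D: payoffs 6, 2, 3, 7 → best response Std-E.
VendorX against Std-E: payoffs 9, 4, 1, 5 → best response Std-B.
VendorY against Std-B: payoffs 6, 8, 4 → best response Std-D.
VendorY against Std-C: payoffs 0, 2, 7 → best response Std-E.
VendorY against Std-D: payoffs 7, 5, 2 → best response Std-C.
VendorY against Std-E: payoffs 3, 8, 6 → best response Std-D.
Mutual best responses: (Std-D, Std-C); (Std-E, Std-D).

Pure-strategy Nash equilibria: (Std-D, Std-C), (Std-E, Std-D)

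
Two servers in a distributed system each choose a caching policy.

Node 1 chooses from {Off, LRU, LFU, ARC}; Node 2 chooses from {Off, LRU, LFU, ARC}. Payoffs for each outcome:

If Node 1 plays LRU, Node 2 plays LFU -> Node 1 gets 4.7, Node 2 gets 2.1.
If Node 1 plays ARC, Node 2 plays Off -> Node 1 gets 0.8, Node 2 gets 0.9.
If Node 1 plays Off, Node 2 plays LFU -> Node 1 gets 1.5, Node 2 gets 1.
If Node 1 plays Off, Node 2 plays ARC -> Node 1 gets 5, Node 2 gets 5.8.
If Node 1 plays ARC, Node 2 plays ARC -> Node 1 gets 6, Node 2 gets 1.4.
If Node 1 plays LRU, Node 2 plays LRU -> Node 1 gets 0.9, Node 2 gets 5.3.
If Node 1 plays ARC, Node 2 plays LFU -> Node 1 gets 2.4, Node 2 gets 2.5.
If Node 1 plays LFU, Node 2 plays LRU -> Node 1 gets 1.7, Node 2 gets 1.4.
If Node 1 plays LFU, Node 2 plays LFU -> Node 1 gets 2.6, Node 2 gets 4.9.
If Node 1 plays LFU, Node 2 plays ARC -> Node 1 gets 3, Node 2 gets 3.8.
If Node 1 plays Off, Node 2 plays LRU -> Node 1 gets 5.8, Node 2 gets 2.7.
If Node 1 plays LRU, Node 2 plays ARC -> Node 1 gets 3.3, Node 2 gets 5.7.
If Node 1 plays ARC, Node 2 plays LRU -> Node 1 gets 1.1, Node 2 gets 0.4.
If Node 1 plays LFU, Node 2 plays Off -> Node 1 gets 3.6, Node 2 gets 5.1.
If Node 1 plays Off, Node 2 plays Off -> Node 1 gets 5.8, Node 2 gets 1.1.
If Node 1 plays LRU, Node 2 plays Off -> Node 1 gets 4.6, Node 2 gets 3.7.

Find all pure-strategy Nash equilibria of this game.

Node 1 against Off: payoffs 5.8, 4.6, 3.6, 0.8 → best response Off.
Node 1 against LRU: payoffs 5.8, 0.9, 1.7, 1.1 → best response Off.
Node 1 against LFU: payoffs 1.5, 4.7, 2.6, 2.4 → best response LRU.
Node 1 against ARC: payoffs 5, 3.3, 3, 6 → best response ARC.
Node 2 against Off: payoffs 1.1, 2.7, 1, 5.8 → best response ARC.
Node 2 against LRU: payoffs 3.7, 5.3, 2.1, 5.7 → best response ARC.
Node 2 against LFU: payoffs 5.1, 1.4, 4.9, 3.8 → best response Off.
Node 2 against ARC: payoffs 0.9, 0.4, 2.5, 1.4 → best response LFU.
No profile is a mutual best response for all players.

No pure-strategy Nash equilibrium.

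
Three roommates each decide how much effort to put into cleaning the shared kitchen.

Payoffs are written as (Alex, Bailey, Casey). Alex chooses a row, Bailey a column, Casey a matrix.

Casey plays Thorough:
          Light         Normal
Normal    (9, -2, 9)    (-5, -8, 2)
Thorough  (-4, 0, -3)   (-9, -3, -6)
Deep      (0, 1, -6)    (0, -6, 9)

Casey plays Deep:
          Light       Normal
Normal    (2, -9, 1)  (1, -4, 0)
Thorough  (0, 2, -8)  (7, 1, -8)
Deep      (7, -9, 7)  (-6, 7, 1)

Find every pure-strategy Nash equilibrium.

(Normal, Light, Thorough)

For each strategy profile, look for a profitable unilateral deviation.
(Normal, Light, Thorough): Alex gets 9, best alternative 0; Bailey gets -2, best alternative -8; Casey gets 9, best alternative 1. No profitable deviation — NE.
(Normal, Light, Deep): Alex can switch to Deep (2 → 7). Not NE.
(Normal, Normal, Thorough): Alex can switch to Deep (-5 → 0). Not NE.
(Normal, Normal, Deep): Alex can switch to Thorough (1 → 7). Not NE.
(Thorough, Light, Thorough): Alex can switch to Normal (-4 → 9). Not NE.
(Thorough, Light, Deep): Alex can switch to Normal (0 → 2). Not NE.
(Thorough, Normal, Thorough): Alex can switch to Normal (-9 → -5). Not NE.
(Thorough, Normal, Deep): Bailey can switch to Light (1 → 2). Not NE.
(Deep, Light, Thorough): Alex can switch to Normal (0 → 9). Not NE.
(The remaining 3 profiles each have a profitable deviation by the same check.)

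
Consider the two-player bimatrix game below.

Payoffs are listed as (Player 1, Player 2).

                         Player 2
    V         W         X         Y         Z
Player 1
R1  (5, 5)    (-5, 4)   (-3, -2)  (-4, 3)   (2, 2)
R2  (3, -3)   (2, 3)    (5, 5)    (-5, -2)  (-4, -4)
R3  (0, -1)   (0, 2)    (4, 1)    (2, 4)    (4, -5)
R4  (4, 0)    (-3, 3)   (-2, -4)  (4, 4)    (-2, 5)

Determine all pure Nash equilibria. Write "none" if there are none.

Player 1 against V: payoffs 5, 3, 0, 4 → best response R1.
Player 1 against W: payoffs -5, 2, 0, -3 → best response R2.
Player 1 against X: payoffs -3, 5, 4, -2 → best response R2.
Player 1 against Y: payoffs -4, -5, 2, 4 → best response R4.
Player 1 against Z: payoffs 2, -4, 4, -2 → best response R3.
Player 2 against R1: payoffs 5, 4, -2, 3, 2 → best response V.
Player 2 against R2: payoffs -3, 3, 5, -2, -4 → best response X.
Player 2 against R3: payoffs -1, 2, 1, 4, -5 → best response Y.
Player 2 against R4: payoffs 0, 3, -4, 4, 5 → best response Z.
Mutual best responses: (R1, V); (R2, X).

The pure Nash equilibria are (R1, V), (R2, X).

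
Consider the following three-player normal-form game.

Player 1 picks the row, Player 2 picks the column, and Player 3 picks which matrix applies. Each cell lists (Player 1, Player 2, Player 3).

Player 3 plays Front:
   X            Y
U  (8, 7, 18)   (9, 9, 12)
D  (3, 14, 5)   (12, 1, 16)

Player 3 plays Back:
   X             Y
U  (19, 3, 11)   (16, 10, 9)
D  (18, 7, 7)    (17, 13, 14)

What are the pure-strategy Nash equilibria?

none

Player 1 against (X, Front): payoffs 8, 3 → best response U.
Player 1 against (X, Back): payoffs 19, 18 → best response U.
Player 1 against (Y, Front): payoffs 9, 12 → best response D.
Player 1 against (Y, Back): payoffs 16, 17 → best response D.
Player 2 against (U, Front): payoffs 7, 9 → best response Y.
Player 2 against (U, Back): payoffs 3, 10 → best response Y.
Player 2 against (D, Front): payoffs 14, 1 → best response X.
Player 2 against (D, Back): payoffs 7, 13 → best response Y.
Player 3 against (U, X): payoffs 18, 11 → best response Front.
Player 3 against (U, Y): payoffs 12, 9 → best response Front.
Player 3 against (D, X): payoffs 5, 7 → best response Back.
Player 3 against (D, Y): payoffs 16, 14 → best response Front.
No profile is a mutual best response for all players.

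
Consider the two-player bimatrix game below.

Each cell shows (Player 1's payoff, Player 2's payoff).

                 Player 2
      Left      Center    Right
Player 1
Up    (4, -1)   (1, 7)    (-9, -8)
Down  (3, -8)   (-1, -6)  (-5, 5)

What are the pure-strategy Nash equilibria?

(Up, Center), (Down, Right)

Player 1 against Left: payoffs 4, 3 → best response Up.
Player 1 against Center: payoffs 1, -1 → best response Up.
Player 1 against Right: payoffs -9, -5 → best response Down.
Player 2 against Up: payoffs -1, 7, -8 → best response Center.
Player 2 against Down: payoffs -8, -6, 5 → best response Right.
Mutual best responses: (Up, Center); (Down, Right).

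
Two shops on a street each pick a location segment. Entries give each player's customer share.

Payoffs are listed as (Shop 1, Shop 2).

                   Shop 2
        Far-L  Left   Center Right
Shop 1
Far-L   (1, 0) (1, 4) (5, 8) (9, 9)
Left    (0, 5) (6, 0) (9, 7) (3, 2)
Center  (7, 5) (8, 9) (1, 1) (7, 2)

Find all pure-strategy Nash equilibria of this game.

(Far-L, Far-L): Shop 1 can switch to Center (1 → 7). Not NE.
(Far-L, Left): Shop 1 can switch to Left (1 → 6). Not NE.
(Far-L, Center): Shop 1 can switch to Left (5 → 9). Not NE.
(Far-L, Right): Shop 1 gets 9, best alternative 7; Shop 2 gets 9, best alternative 8. No profitable deviation — NE.
(Left, Far-L): Shop 1 can switch to Far-L (0 → 1). Not NE.
(Left, Left): Shop 1 can switch to Center (6 → 8). Not NE.
(Left, Center): Shop 1 gets 9, best alternative 5; Shop 2 gets 7, best alternative 5. No profitable deviation — NE.
(Left, Right): Shop 1 can switch to Far-L (3 → 9). Not NE.
(Center, Far-L): Shop 2 can switch to Left (5 → 9). Not NE.
(Center, Left): Shop 1 gets 8, best alternative 6; Shop 2 gets 9, best alternative 5. No profitable deviation — NE.
(Center, Center): Shop 1 can switch to Far-L (1 → 5). Not NE.
(Center, Right): Shop 1 can switch to Far-L (7 → 9). Not NE.

(Far-L, Right), (Left, Center), (Center, Left)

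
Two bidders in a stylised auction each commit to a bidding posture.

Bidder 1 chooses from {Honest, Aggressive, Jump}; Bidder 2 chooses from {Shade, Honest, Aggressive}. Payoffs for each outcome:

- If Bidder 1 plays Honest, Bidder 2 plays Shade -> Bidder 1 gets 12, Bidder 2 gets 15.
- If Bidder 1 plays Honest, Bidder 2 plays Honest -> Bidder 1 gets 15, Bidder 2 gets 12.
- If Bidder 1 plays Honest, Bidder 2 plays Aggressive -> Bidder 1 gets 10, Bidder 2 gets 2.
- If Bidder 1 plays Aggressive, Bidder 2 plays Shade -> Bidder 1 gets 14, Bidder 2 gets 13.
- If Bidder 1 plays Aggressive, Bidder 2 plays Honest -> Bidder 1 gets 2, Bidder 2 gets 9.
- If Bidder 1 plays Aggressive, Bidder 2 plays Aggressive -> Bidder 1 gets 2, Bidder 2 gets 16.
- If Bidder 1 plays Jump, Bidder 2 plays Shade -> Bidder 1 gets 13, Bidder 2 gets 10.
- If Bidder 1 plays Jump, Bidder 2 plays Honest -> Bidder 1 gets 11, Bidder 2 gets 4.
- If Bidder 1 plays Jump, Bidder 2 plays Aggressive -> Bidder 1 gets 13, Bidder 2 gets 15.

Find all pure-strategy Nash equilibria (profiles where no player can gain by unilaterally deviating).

(Jump, Aggressive)

For each strategy profile, look for a profitable unilateral deviation.
(Honest, Shade): Bidder 1 can switch to Aggressive (12 → 14). Not NE.
(Honest, Honest): Bidder 2 can switch to Shade (12 → 15). Not NE.
(Honest, Aggressive): Bidder 1 can switch to Jump (10 → 13). Not NE.
(Aggressive, Shade): Bidder 2 can switch to Aggressive (13 → 16). Not NE.
(Aggressive, Honest): Bidder 1 can switch to Honest (2 → 15). Not NE.
(Aggressive, Aggressive): Bidder 1 can switch to Honest (2 → 10). Not NE.
(Jump, Shade): Bidder 1 can switch to Aggressive (13 → 14). Not NE.
(Jump, Honest): Bidder 1 can switch to Honest (11 → 15). Not NE.
(Jump, Aggressive): Bidder 1 gets 13, best alternative 10; Bidder 2 gets 15, best alternative 10. No profitable deviation — NE.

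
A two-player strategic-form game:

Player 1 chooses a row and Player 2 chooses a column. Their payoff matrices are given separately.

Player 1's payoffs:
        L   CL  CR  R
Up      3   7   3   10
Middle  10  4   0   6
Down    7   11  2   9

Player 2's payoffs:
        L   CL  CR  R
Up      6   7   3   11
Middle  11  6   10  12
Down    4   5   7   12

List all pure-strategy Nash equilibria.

Mark each player's best response to every combination of opponents' strategies; a profile where every player is best-responding is a pure Nash equilibrium.
Player 1 against L: payoffs 3, 10, 7 → best response Middle.
Player 1 against CL: payoffs 7, 4, 11 → best response Down.
Player 1 against CR: payoffs 3, 0, 2 → best response Up.
Player 1 against R: payoffs 10, 6, 9 → best response Up.
Player 2 against Up: payoffs 6, 7, 3, 11 → best response R.
Player 2 against Middle: payoffs 11, 6, 10, 12 → best response R.
Player 2 against Down: payoffs 4, 5, 7, 12 → best response R.
Mutual best responses: (Up, R).

Pure NE: (Up, R)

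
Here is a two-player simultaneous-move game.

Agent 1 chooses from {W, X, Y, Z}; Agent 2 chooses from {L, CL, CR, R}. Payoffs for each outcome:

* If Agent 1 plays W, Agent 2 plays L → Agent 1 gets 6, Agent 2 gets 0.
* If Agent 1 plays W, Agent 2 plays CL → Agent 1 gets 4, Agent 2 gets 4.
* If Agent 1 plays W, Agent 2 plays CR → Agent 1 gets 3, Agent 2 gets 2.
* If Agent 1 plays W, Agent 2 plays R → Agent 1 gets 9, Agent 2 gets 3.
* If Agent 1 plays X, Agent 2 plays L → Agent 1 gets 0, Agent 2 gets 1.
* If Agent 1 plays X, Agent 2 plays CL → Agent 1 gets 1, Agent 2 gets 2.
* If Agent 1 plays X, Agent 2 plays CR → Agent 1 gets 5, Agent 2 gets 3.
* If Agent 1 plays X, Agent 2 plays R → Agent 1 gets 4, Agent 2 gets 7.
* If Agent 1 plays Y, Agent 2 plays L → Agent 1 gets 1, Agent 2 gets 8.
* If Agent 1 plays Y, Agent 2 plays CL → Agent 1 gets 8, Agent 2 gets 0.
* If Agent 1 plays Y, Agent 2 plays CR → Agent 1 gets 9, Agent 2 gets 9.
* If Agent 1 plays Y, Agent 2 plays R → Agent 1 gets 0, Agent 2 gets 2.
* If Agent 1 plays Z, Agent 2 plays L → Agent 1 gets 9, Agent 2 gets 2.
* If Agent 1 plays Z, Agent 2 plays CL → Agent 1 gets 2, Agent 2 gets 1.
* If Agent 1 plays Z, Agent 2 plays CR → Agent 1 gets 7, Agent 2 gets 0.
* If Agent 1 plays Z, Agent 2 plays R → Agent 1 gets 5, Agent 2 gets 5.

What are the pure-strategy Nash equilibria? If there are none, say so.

(W, L): Agent 1 can switch to Z (6 → 9). Not NE.
(W, CL): Agent 1 can switch to Y (4 → 8). Not NE.
(W, CR): Agent 1 can switch to X (3 → 5). Not NE.
(W, R): Agent 2 can switch to CL (3 → 4). Not NE.
(X, L): Agent 1 can switch to W (0 → 6). Not NE.
(X, CL): Agent 1 can switch to W (1 → 4). Not NE.
(X, CR): Agent 1 can switch to Y (5 → 9). Not NE.
(X, R): Agent 1 can switch to W (4 → 9). Not NE.
(Y, L): Agent 1 can switch to W (1 → 6). Not NE.
(Y, CL): Agent 2 can switch to L (0 → 8). Not NE.
(Y, CR): Agent 1 gets 9, best alternative 7; Agent 2 gets 9, best alternative 8. No profitable deviation — NE.
(The remaining 5 profiles each have a profitable deviation by the same check.)

(Y, CR)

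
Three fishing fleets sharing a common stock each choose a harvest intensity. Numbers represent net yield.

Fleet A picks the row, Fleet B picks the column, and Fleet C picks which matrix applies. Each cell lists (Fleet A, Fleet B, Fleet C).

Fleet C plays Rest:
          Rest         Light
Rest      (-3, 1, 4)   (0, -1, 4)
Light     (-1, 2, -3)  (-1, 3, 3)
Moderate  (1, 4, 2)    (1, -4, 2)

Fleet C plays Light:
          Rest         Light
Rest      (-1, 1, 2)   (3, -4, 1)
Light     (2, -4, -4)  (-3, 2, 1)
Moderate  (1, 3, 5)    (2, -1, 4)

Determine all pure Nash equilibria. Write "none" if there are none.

This game has no pure Nash equilibrium.

Fleet A against (Rest, Rest): payoffs -3, -1, 1 → best response Moderate.
Fleet A against (Rest, Light): payoffs -1, 2, 1 → best response Light.
Fleet A against (Light, Rest): payoffs 0, -1, 1 → best response Moderate.
Fleet A against (Light, Light): payoffs 3, -3, 2 → best response Rest.
Fleet B against (Rest, Rest): payoffs 1, -1 → best response Rest.
Fleet B against (Rest, Light): payoffs 1, -4 → best response Rest.
Fleet B against (Light, Rest): payoffs 2, 3 → best response Light.
Fleet B against (Light, Light): payoffs -4, 2 → best response Light.
Fleet B against (Moderate, Rest): payoffs 4, -4 → best response Rest.
Fleet B against (Moderate, Light): payoffs 3, -1 → best response Rest.
Fleet C against (Rest, Rest): payoffs 4, 2 → best response Rest.
Fleet C against (Rest, Light): payoffs 4, 1 → best response Rest.
Fleet C against (Light, Rest): payoffs -3, -4 → best response Rest.
Fleet C against (Light, Light): payoffs 3, 1 → best response Rest.
Fleet C against (Moderate, Rest): payoffs 2, 5 → best response Light.
Fleet C against (Moderate, Light): payoffs 2, 4 → best response Light.
No profile is a mutual best response for all players.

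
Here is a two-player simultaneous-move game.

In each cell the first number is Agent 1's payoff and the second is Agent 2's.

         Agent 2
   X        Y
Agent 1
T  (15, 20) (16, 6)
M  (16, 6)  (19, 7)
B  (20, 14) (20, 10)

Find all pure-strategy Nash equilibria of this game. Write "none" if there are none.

(T, X): Agent 1 can switch to M (15 → 16). Not NE.
(T, Y): Agent 1 can switch to M (16 → 19). Not NE.
(M, X): Agent 1 can switch to B (16 → 20). Not NE.
(M, Y): Agent 1 can switch to B (19 → 20). Not NE.
(B, X): Agent 1 gets 20, best alternative 16; Agent 2 gets 14, best alternative 10. No profitable deviation — NE.
(B, Y): Agent 2 can switch to X (10 → 14). Not NE.

(B, X)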